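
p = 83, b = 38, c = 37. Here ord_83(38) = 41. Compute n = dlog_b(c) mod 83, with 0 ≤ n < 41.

Baby-step giant-step with m = ceil(sqrt(41)) = 7.
Baby table (38^j mod 83 for j=0..6):
  0:1  1:38  2:33  3:9  4:10  5:48  6:81
Giant step factor: 38^(-7) ≡ 12 (mod 83).
Scan 37·12^i mod 83 for i = 0, 1, …:
  i=0: 37   i=1: 29   i=2: 16   i=3: 26
  i=4: 63   i=5: 9
Match at i=5, j=3: n = 5·7 + 3 = 38.

38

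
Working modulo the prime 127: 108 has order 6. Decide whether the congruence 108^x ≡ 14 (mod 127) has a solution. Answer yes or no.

no

⟨108⟩ has order 6; its elements mod 127 are {1, 19, 20, 107, 108, 126}.
14 is not in this set.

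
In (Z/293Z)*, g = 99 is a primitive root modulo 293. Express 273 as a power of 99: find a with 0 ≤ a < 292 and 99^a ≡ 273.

Baby-step giant-step with m = ceil(sqrt(292)) = 18.
Baby table (99^j mod 293 for j=0..17):
  0:1  1:99  2:132  3:176  4:137  5:85  6:211  7:86
  8:17  9:218  10:193  11:62  12:278  13:273  14:71  15:290
  16:289  17:190
Giant step factor: 99^(-18) ≡ 96 (mod 293).
Scan 273·96^i mod 293 for i = 0, 1, …:
  i=0: 273
Match at i=0, j=13: a = 0·18 + 13 = 13.

13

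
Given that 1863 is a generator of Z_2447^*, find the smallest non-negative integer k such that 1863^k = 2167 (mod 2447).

2273

Baby-step giant-step with m = ceil(sqrt(2446)) = 50.
Baby table (1863^j mod 2447 for j=0..49):
  0:1  1:1863  2:923  3:1755  4:373  5:2398  6:1699  7:1266
  8:2097  9:1299  10:2401  11:2394  12:1588  13:21  14:2418  15:2254
  16:150  17:492  18:1418  19:1421  20:2116  21:2438  22:362  23:1481
  24:1334  25:1537  26:441  27:1838  28:841  29:703  30:544  31:414
  32:477  33:390  34:2258  35:261  36:1737  37:1097  38:466  39:1920
  40:1893  41:532  42:81  43:1636  44:1353  45:229  46:849  47:925
  48:587  49:2219
Giant step factor: 1863^(-50) ≡ 292 (mod 2447).
Scan 2167·292^i mod 2447 for i = 0, 1, …:
  i=0: 2167   i=1: 1438   i=2: 1459   i=3: 250
  i=4: 2037   i=5: 183   i=6: 2049   i=7: 1240
  i=8: 2371   i=9: 2278     …   i=44: 1723
  i=45: 1481
Match at i=45, j=23: k = 45·50 + 23 = 2273.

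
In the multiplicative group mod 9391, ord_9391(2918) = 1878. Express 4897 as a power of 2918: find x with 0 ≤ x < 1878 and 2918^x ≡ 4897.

1215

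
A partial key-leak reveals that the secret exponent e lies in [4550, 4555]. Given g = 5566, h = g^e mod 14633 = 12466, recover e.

Compute 5566^4550 mod 14633 = 12466, then multiply by 5566 repeatedly:
  5566^4550=12466
Found 12466 at exponent 4550.

4550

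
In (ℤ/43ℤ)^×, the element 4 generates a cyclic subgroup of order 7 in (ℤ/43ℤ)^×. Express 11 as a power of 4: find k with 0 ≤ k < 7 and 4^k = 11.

6

Successive powers of 4 modulo 43:
  4^0=1  4^1=4  4^2=16  4^3=21  4^4=41  4^5=35
  4^6=11
So 4^6 ≡ 11 (mod 43), giving k = 6.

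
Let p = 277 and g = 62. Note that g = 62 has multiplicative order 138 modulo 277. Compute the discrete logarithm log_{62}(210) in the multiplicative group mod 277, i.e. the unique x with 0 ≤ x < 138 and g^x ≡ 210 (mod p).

137

Baby-step giant-step with m = ceil(sqrt(138)) = 12.
Baby table (62^j mod 277 for j=0..11):
  0:1  1:62  2:243  3:108  4:48  5:206  6:30  7:198
  8:88  9:193  10:55  11:86
Giant step factor: 62^(-12) ≡ 273 (mod 277).
Scan 210·273^i mod 277 for i = 0, 1, …:
  i=0: 210   i=1: 268   i=2: 36   i=3: 133
  i=4: 22   i=5: 189   i=6: 75   i=7: 254
  i=8: 92   i=9: 186   i=10: 87   i=11: 206
Match at i=11, j=5: x = 11·12 + 5 = 137.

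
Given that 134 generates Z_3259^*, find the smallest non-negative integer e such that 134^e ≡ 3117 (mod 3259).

635

Baby-step giant-step with m = ceil(sqrt(3258)) = 58.
Baby table (134^j mod 3259 for j=0..57):
  0:1  1:134  2:1661  3:962  4:1807  5:972  6:3147  7:1287
  8:2990  9:3062  10:2933  11:1942  12:2767  13:2511  14:797  15:2510
  16:663  17:849  18:2960  19:2301  20:1988  21:2413  22:701  23:2682
  24:898  25:3008  26:2215  27:241  28:2963  29:2703  30:453  31:2040
  32:2863  33:2339  34:562  35:351  36:1408  37:2909  38:1985  39:2011
  40:2236  41:3055  42:1995  43:92  44:2551  45:2898  46:511  47:35
  48:1431  49:2732  50:1080  51:1324  52:1430  53:2598  54:2678  55:362
  56:2882  57:1626
Giant step factor: 134^(-58) ≡ 1765 (mod 3259).
Scan 3117·1765^i mod 3259 for i = 0, 1, …:
  i=0: 3117   i=1: 313   i=2: 1674   i=3: 1956
  i=4: 1059   i=5: 1728   i=6: 2755   i=7: 147
  i=8: 1994   i=9: 2949   i=10: 362
Match at i=10, j=55: e = 10·58 + 55 = 635.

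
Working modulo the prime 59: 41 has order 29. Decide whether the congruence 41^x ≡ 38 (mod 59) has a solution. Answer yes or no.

38 ∈ ⟨41⟩ iff 38^29 ≡ 1 (mod 59), since |⟨41⟩| = 29.
38^29 mod 59 = 58.
Since 58 ≠ 1, 38 does not lie in the subgroup.

no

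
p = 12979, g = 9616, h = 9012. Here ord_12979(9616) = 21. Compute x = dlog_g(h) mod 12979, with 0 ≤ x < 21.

Successive powers of 9616 modulo 12979:
  9616^0=1  9616^1=9616  9616^2=5060  9616^3=11668  9616^4=9012
So 9616^4 ≡ 9012 (mod 12979), giving x = 4.

4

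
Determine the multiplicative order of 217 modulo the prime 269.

134

The order of 217 must divide p − 1 = 268 = 2^2 · 67.
Divisors: 1, 2, 4, 67, 134, 268.
Check each in increasing order: 217^1 ≡ 217;  217^2 ≡ 14;  217^4 ≡ 196;  217^67 ≡ 268;  217^134 ≡ 1.
Smallest exponent giving 1 is 134.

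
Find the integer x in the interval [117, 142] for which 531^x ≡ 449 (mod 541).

140

Compute 531^117 mod 541 = 17, then multiply by 531 repeatedly:
  531^117=17  531^118=371  531^119=77  531^120=312  531^121=126
  531^122=363  531^123=157  531^124=53  531^125=11  531^126=431
  531^127=18  531^128=361  531^129=177  531^130=394  531^131=388
  531^132=448  531^133=389  531^134=438  531^135=489  531^136=520
  531^137=210  531^138=64  531^139=442  531^140=449
Found 449 at exponent 140.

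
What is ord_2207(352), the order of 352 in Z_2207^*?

1103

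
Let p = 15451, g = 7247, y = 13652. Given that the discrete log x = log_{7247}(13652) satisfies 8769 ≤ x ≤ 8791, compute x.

8782

Compute 7247^8769 mod 15451 = 4994, then multiply by 7247 repeatedly:
  7247^8769=4994  7247^8770=5276  7247^8771=9398  7247^8772=14749  7247^8773=11436
  7247^8774=12979  7247^8775=8576  7247^8776=6350  7247^8777=5372  7247^8778=9815
  7247^8779=8352  7247^8780=5377  7247^8781=15148  7247^8782=13652
Found 13652 at exponent 8782.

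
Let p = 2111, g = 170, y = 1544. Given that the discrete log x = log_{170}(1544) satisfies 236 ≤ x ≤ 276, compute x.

Compute 170^236 mod 2111 = 1037, then multiply by 170 repeatedly:
  170^236=1037  170^237=1077  170^238=1544
Found 1544 at exponent 238.

238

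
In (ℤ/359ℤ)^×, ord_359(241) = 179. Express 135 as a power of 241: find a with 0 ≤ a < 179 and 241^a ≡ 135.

148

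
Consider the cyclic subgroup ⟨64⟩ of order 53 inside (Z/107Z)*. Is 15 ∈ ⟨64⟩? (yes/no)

no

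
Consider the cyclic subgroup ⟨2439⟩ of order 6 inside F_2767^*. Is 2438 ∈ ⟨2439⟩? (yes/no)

yes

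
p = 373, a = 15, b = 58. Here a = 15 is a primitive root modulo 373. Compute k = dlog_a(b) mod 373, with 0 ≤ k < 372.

Baby-step giant-step with m = ceil(sqrt(372)) = 20.
Baby table (15^j mod 373 for j=0..19):
  0:1  1:15  2:225  3:18  4:270  5:320  6:324  7:11
  8:165  9:237  10:198  11:359  12:163  13:207  14:121  15:323
  16:369  17:313  18:219  19:301
Giant step factor: 15^(-20) ≡ 220 (mod 373).
Scan 58·220^i mod 373 for i = 0, 1, …:
  i=0: 58   i=1: 78   i=2: 2   i=3: 67
  i=4: 193   i=5: 311   i=6: 161   i=7: 358
  i=8: 57   i=9: 231     …   i=15: 56
  i=16: 11
Match at i=16, j=7: k = 16·20 + 7 = 327.

327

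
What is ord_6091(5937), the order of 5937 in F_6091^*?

2030

The order of 5937 must divide p − 1 = 6090 = 2 · 3 · 5 · 7 · 29.
Divisors: 1, 2, 3, 5, 6, 7, 10, 14, 15, 21, 29, 30, 35, 42, 58, 70, 87, 105, 145, 174, 203, 210, 290, 406, 435, 609, 870, 1015, 1218, 2030, 3045, 6090.
Check each in increasing order: 5937^1 ≡ 5937;  5937^2 ≡ 5443;  5937^3 ≡ 2336;  5937^5 ≡ 2931;  5937^6 ≡ 5451;  5937^7 ≡ 1104;  5937^10 ≡ 2451;  5937^14 ≡ 616;  5937^15 ≡ 2592;  5937^21 ≡ 3963;  5937^29 ≡ 830;  5937^30 ≡ 91;  5937^35 ≡ 4808;  5937^42 ≡ 2771;  5937^58 ≡ 617;  5937^70 ≡ 1519;  5937^87 ≡ 466;  5937^105 ≡ 243;  5937^145 ≡ 1245;  5937^174 ≡ 3971;  5937^203 ≡ 699;  5937^210 ≡ 4230;  5937^290 ≡ 2911;  5937^406 ≡ 1321;  5937^435 ≡ 50;  5937^609 ≡ 3638;  5937^870 ≡ 2500;  5937^1015 ≡ 6090;  5937^1218 ≡ 5392;  5937^2030 ≡ 1.
Smallest exponent giving 1 is 2030.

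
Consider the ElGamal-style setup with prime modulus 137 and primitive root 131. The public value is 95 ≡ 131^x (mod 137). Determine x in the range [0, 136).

79

Baby-step giant-step with m = ceil(sqrt(136)) = 12.
Baby table (131^j mod 137 for j=0..11):
  0:1  1:131  2:36  3:58  4:63  5:33  6:76  7:92
  8:133  9:24  10:130  11:42
Giant step factor: 131^(-12) ≡ 81 (mod 137).
Scan 95·81^i mod 137 for i = 0, 1, …:
  i=0: 95   i=1: 23   i=2: 82   i=3: 66
  i=4: 3   i=5: 106   i=6: 92
Match at i=6, j=7: x = 6·12 + 7 = 79.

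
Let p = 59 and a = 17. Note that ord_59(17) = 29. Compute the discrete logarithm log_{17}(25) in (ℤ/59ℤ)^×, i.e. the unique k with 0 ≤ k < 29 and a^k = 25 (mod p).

Successive powers of 17 modulo 59:
  17^0=1  17^1=17  17^2=53  17^3=16  17^4=36  17^5=22
  17^6=20  17^7=45  17^8=57  17^9=25
So 17^9 ≡ 25 (mod 59), giving k = 9.

9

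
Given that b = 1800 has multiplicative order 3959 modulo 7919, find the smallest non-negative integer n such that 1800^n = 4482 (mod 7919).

1009

Baby-step giant-step with m = ceil(sqrt(3959)) = 63.
Baby table (1800^j mod 7919 for j=0..62):
  0:1  1:1800  2:1129  3:4936  4:7601  5:5687  6:5252  7:6233
  8:6096  9:4985  10:773  11:5575  12:1627  13:6489  14:7594  15:1006
  16:5268  17:3357  18:403  19:4771  20:3604  21:1539  22:6469  23:3270
  24:2183  25:1576  26:1798  27:5448  28:2678  29:5648  30:6323  31:1797
  32:3648  33:1549  34:712  35:6641  36:4029  37:6315  38:3235  39:2535
  40:1656  41:3256  42:740  43:1608  44:3965  45:1981  46:2250  47:3391
  48:6170  49:3562  50:5129  51:6565  52:1852  53:7620  54:292  55:2946
  56:4989  57:54  58:2172  59:5533  60:5217  61:6585  62:6176
Giant step factor: 1800^(-63) ≡ 4437 (mod 7919).
Scan 4482·4437^i mod 7919 for i = 0, 1, …:
  i=0: 4482   i=1: 2025   i=2: 4779   i=3: 5260
  i=4: 1327   i=5: 4082   i=6: 1081   i=7: 5402
  i=8: 5780   i=9: 4138     …   i=15: 3984
  i=16: 1800
Match at i=16, j=1: n = 16·63 + 1 = 1009.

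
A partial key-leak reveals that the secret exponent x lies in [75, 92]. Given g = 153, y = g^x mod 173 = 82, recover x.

81

Compute 153^75 mod 173 = 94, then multiply by 153 repeatedly:
  153^75=94  153^76=23  153^77=59  153^78=31  153^79=72
  153^80=117  153^81=82
Found 82 at exponent 81.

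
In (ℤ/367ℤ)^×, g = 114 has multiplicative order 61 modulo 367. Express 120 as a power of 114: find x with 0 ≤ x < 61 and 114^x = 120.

19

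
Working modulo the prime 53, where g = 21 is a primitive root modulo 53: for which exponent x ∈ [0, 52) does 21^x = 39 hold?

3

Baby-step giant-step with m = ceil(sqrt(52)) = 8.
Baby table (21^j mod 53 for j=0..7):
  0:1  1:21  2:17  3:39  4:24  5:27  6:37  7:35
Giant step factor: 21^(-8) ≡ 15 (mod 53).
Scan 39·15^i mod 53 for i = 0, 1, …:
  i=0: 39
Match at i=0, j=3: x = 0·8 + 3 = 3.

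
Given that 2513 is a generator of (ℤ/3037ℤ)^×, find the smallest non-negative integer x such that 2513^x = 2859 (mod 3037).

1307

Baby-step giant-step with m = ceil(sqrt(3036)) = 56.
Baby table (2513^j mod 3037 for j=0..55):
  0:1  1:2513  2:1246  3:51  4:609  5:2806  6:2601  7:689
  8:367  9:2060  10:1732  11:495  12:1802  13:259  14:949  15:792
  16:1061  17:2844  18:911  19:2482  20:2305  21:906  22:2065  23:2149
  24:651  25:2057  26:267  27:2831  28:1649  29:1469  30:1642  31:2100
  32:2031  33:1743  34:805  35:323  36:820  37:1574  38:1288  39:2339
  40:1312  41:1911  42:846  43:98  44:277  45:628  46:1961  47:1979
  48:1658  49:2827  50:708  51:2559  52:1438  53:2701  54:2955  55:450
Giant step factor: 2513^(-56) ≡ 1759 (mod 3037).
Scan 2859·1759^i mod 3037 for i = 0, 1, …:
  i=0: 2859   i=1: 2746   i=2: 1384   i=3: 1819
  i=4: 1660   i=5: 1383   i=6: 60   i=7: 2282
  i=8: 2161   i=9: 1912     …   i=22: 1633
  i=23: 2482
Match at i=23, j=19: x = 23·56 + 19 = 1307.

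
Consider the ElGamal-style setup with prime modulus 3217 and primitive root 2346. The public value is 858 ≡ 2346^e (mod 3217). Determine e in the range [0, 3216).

Baby-step giant-step with m = ceil(sqrt(3216)) = 57.
Baby table (2346^j mod 3217 for j=0..56):
  0:1  1:2346  2:2646  3:1923  4:1124  5:2181  6:1596  7:2845
  8:2312  9:90  10:2035  11:82  12:2569  13:1433  14:53  15:2092
  16:1907  17:2192  18:1666  19:2998  20:946  21:2803  22:290  23:1553
  24:1694  25:1129  26:1043  27:1958  28:2809  29:1498  30:1344  31:364
  32:1439  33:1261  34:1883  35:577  36:2502  37:1884  38:2923  39:1931
  40:590  41:830  42:895  43:2186  44:458  45:3207  46:2276  47:2493
  48:72  49:1628  50:709  51:125  52:503  53:2616  54:2317  55:2169
  56:2397
Giant step factor: 2346^(-57) ≡ 2168 (mod 3217).
Scan 858·2168^i mod 3217 for i = 0, 1, …:
  i=0: 858   i=1: 718   i=2: 2813   i=3: 2369
  i=4: 1660   i=5: 2274   i=6: 1588   i=7: 594
  i=8: 992   i=9: 1700     …   i=51: 1578
  i=52: 1433
Match at i=52, j=13: e = 52·57 + 13 = 2977.

2977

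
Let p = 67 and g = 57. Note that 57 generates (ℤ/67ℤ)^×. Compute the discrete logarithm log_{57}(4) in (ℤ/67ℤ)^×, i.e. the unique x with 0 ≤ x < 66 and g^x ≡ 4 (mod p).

62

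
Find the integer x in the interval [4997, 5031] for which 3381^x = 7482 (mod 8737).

5012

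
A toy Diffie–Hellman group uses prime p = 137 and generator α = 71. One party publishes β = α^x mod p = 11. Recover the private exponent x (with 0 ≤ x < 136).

50

Baby-step giant-step with m = ceil(sqrt(136)) = 12.
Baby table (71^j mod 137 for j=0..11):
  0:1  1:71  2:109  3:67  4:99  5:42  6:105  7:57
  8:74  9:48  10:120  11:26
Giant step factor: 71^(-12) ≡ 78 (mod 137).
Scan 11·78^i mod 137 for i = 0, 1, …:
  i=0: 11   i=1: 36   i=2: 68   i=3: 98
  i=4: 109
Match at i=4, j=2: x = 4·12 + 2 = 50.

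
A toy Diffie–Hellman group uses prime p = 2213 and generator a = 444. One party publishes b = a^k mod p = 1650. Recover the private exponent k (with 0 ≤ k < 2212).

557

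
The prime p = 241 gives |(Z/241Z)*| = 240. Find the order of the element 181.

12

The order of 181 must divide p − 1 = 240 = 2^4 · 3 · 5.
Divisors: 1, 2, 3, 4, 5, 6, 8, 10, 12, 15, 16, 20, 24, 30, 40, 48, 60, 80, 120, 240.
Check each in increasing order: 181^1 ≡ 181;  181^2 ≡ 226;  181^3 ≡ 177;  181^4 ≡ 225;  181^5 ≡ 237;  181^6 ≡ 240;  181^8 ≡ 15;  181^10 ≡ 16;  181^12 ≡ 1.
Smallest exponent giving 1 is 12.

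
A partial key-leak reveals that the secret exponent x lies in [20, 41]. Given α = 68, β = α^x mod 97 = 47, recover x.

36

Compute 68^20 mod 97 = 4, then multiply by 68 repeatedly:
  68^20=4  68^21=78  68^22=66  68^23=26  68^24=22
  68^25=41  68^26=72  68^27=46  68^28=24  68^29=80
  68^30=8  68^31=59  68^32=35  68^33=52  68^34=44
  68^35=82  68^36=47
Found 47 at exponent 36.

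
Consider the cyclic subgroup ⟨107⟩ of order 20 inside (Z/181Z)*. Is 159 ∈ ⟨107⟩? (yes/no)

159 ∈ ⟨107⟩ iff 159^20 ≡ 1 (mod 181), since |⟨107⟩| = 20.
159^20 mod 181 = 1.
Since 1 = 1, 159 lies in the subgroup.

yes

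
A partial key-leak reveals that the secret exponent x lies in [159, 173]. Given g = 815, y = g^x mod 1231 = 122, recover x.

165

Compute 815^159 mod 1231 = 206, then multiply by 815 repeatedly:
  815^159=206  815^160=474  815^161=1007  815^162=859  815^163=877
  815^164=775  815^165=122
Found 122 at exponent 165.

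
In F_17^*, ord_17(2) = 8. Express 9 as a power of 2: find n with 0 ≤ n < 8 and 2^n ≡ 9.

Successive powers of 2 modulo 17:
  2^0=1  2^1=2  2^2=4  2^3=8  2^4=16  2^5=15
  2^6=13  2^7=9
So 2^7 ≡ 9 (mod 17), giving n = 7.

7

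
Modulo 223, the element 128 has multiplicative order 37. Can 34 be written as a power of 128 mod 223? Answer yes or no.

yes

34 ∈ ⟨128⟩ iff 34^37 ≡ 1 (mod 223), since |⟨128⟩| = 37.
34^37 mod 223 = 1.
Since 1 = 1, 34 lies in the subgroup.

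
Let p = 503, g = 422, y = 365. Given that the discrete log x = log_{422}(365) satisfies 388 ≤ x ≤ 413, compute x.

389

Compute 422^388 mod 503 = 188, then multiply by 422 repeatedly:
  422^388=188  422^389=365
Found 365 at exponent 389.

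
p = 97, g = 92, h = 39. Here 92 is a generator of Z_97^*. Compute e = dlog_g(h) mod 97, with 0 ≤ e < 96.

Baby-step giant-step with m = ceil(sqrt(96)) = 10.
Baby table (92^j mod 97 for j=0..9):
  0:1  1:92  2:25  3:69  4:43  5:76  6:8  7:57
  8:6  9:67
Giant step factor: 92^(-10) ≡ 11 (mod 97).
Scan 39·11^i mod 97 for i = 0, 1, …:
  i=0: 39   i=1: 41   i=2: 63   i=3: 14
  i=4: 57
Match at i=4, j=7: e = 4·10 + 7 = 47.

47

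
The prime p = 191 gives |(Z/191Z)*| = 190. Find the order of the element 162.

95

The order of 162 must divide p − 1 = 190 = 2 · 5 · 19.
Divisors: 1, 2, 5, 10, 19, 38, 95, 190.
Check each in increasing order: 162^1 ≡ 162;  162^2 ≡ 77;  162^5 ≡ 150;  162^10 ≡ 153;  162^19 ≡ 49;  162^38 ≡ 109;  162^95 ≡ 1.
Smallest exponent giving 1 is 95.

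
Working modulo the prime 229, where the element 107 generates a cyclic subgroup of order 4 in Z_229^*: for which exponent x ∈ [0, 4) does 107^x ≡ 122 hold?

Successive powers of 107 modulo 229:
  107^0=1  107^1=107  107^2=228  107^3=122
So 107^3 ≡ 122 (mod 229), giving x = 3.

3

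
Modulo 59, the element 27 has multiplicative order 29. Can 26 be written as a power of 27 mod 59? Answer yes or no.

26 ∈ ⟨27⟩ iff 26^29 ≡ 1 (mod 59), since |⟨27⟩| = 29.
26^29 mod 59 = 1.
Since 1 = 1, 26 lies in the subgroup.

yes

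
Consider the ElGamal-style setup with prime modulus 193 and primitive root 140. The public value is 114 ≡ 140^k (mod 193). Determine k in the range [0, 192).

67

Baby-step giant-step with m = ceil(sqrt(192)) = 14.
Baby table (140^j mod 193 for j=0..13):
  0:1  1:140  2:107  3:119  4:62  5:188  6:72  7:44
  8:177  9:76  10:25  11:26  12:166  13:80
Giant step factor: 140^(-14) ≡ 161 (mod 193).
Scan 114·161^i mod 193 for i = 0, 1, …:
  i=0: 114   i=1: 19   i=2: 164   i=3: 156
  i=4: 26
Match at i=4, j=11: k = 4·14 + 11 = 67.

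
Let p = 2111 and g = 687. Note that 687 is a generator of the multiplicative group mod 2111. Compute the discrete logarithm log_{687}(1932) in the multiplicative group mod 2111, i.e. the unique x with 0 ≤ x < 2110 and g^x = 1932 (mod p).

438

Baby-step giant-step with m = ceil(sqrt(2110)) = 46.
Baby table (687^j mod 2111 for j=0..45):
  0:1  1:687  2:1216  3:1547  4:956  5:251  6:1446  7:1232
  8:1984  9:1413  10:1782  11:1965  12:1026  13:1899  14:15  15:1861
  16:1352  17:2095  18:1674  19:1654  20:580  21:1592  22:206  23:85
  24:1398  25:2032  26:613  27:1042  28:225  29:472  30:1281  31:1871
  32:1889  33:1589  34:256  35:659  36:979  37:1275  38:1971  39:926
  40:751  41:853  42:1264  43:747  44:216  45:622
Giant step factor: 687^(-46) ≡ 1091 (mod 2111).
Scan 1932·1091^i mod 2111 for i = 0, 1, …:
  i=0: 1932   i=1: 1034   i=2: 820   i=3: 1667
  i=4: 1126   i=5: 1975   i=6: 1505   i=7: 1708
  i=8: 1526   i=9: 1398
Match at i=9, j=24: x = 9·46 + 24 = 438.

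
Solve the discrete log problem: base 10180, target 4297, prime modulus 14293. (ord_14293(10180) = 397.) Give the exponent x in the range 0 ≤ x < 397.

Baby-step giant-step with m = ceil(sqrt(397)) = 20.
Baby table (10180^j mod 14293 for j=0..19):
  0:1  1:10180  2:8150  3:10428  4:2929  5:2022  6:2040  7:13764
  8:3241  9:5136  10:686  11:8496  12:2337  13:7108  14:8274  15:671
  16:13019  17:8724  18:7911  19:7218
Giant step factor: 10180^(-20) ≡ 6274 (mod 14293).
Scan 4297·6274^i mod 14293 for i = 0, 1, …:
  i=0: 4297   i=1: 2780   i=2: 4260   i=3: 13623
  i=4: 12855   i=5: 11164   i=6: 7236   i=7: 4096
  i=8: 13783   i=9: 1892   i=10: 7218
Match at i=10, j=19: x = 10·20 + 19 = 219.

219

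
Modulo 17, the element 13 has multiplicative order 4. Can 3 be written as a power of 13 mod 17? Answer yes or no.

⟨13⟩ has order 4; its elements mod 17 are {1, 4, 13, 16}.
3 is not in this set.

no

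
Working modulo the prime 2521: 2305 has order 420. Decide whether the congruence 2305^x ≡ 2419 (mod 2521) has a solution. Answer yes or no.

2419 ∈ ⟨2305⟩ iff 2419^420 ≡ 1 (mod 2521), since |⟨2305⟩| = 420.
2419^420 mod 2521 = 2520.
Since 2520 ≠ 1, 2419 does not lie in the subgroup.

no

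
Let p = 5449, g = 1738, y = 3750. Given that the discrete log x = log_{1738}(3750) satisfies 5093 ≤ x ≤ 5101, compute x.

5094

Compute 1738^5093 mod 5449 = 184, then multiply by 1738 repeatedly:
  1738^5093=184  1738^5094=3750
Found 3750 at exponent 5094.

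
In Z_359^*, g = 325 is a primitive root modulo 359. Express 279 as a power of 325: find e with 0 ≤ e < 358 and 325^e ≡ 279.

243

Baby-step giant-step with m = ceil(sqrt(358)) = 19.
Baby table (325^j mod 359 for j=0..18):
  0:1  1:325  2:79  3:186  4:138  5:334  6:132  7:179
  8:17  9:140  10:266  11:290  12:192  13:293  14:90  15:171
  16:289  17:226  18:214
Giant step factor: 325^(-19) ≡ 86 (mod 359).
Scan 279·86^i mod 359 for i = 0, 1, …:
  i=0: 279   i=1: 300   i=2: 311   i=3: 180
  i=4: 43   i=5: 108   i=6: 313   i=7: 352
  i=8: 116   i=9: 283   i=10: 285   i=11: 98
  i=12: 171
Match at i=12, j=15: e = 12·19 + 15 = 243.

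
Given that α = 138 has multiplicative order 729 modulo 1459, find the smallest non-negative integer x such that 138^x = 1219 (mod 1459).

Baby-step giant-step with m = ceil(sqrt(729)) = 27.
Baby table (138^j mod 1459 for j=0..26):
  0:1  1:138  2:77  3:413  4:93  5:1162  6:1325  7:475
  8:1354  9:100  10:669  11:405  12:448  13:546  14:939  15:1190
  16:812  17:1172  18:1246  19:1245  20:1107  21:1030  22:617  23:524
  24:821  25:955  26:480
Giant step factor: 138^(-27) ≡ 626 (mod 1459).
Scan 1219·626^i mod 1459 for i = 0, 1, …:
  i=0: 1219   i=1: 37   i=2: 1277   i=3: 1329
  i=4: 324   i=5: 23   i=6: 1267   i=7: 905
  i=8: 438   i=9: 1355     …   i=24: 567
  i=25: 405
Match at i=25, j=11: x = 25·27 + 11 = 686.

686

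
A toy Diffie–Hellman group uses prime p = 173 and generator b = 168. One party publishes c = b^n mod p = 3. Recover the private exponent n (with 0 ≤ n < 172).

47

Baby-step giant-step with m = ceil(sqrt(172)) = 14.
Baby table (168^j mod 173 for j=0..13):
  0:1  1:168  2:25  3:48  4:106  5:162  6:55  7:71
  8:164  9:45  10:121  11:87  12:84  13:99
Giant step factor: 168^(-14) ≡ 137 (mod 173).
Scan 3·137^i mod 173 for i = 0, 1, …:
  i=0: 3   i=1: 65   i=2: 82   i=3: 162
Match at i=3, j=5: n = 3·14 + 5 = 47.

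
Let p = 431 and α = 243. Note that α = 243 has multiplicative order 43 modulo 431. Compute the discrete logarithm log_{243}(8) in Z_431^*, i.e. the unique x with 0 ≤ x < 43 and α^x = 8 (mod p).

6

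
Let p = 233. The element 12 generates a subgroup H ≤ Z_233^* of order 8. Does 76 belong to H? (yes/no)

no

76 ∈ ⟨12⟩ iff 76^8 ≡ 1 (mod 233), since |⟨12⟩| = 8.
76^8 mod 233 = 148.
Since 148 ≠ 1, 76 does not lie in the subgroup.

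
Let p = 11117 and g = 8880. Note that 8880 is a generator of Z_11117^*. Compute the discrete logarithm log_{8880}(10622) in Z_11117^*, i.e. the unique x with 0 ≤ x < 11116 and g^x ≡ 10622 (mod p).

3318

Baby-step giant-step with m = ceil(sqrt(11116)) = 106.
Baby table (8880^j mod 11117 for j=0..105):
  0:1  1:8880  2:1519  3:3799  4:6142  5:958  6:2535  7:9992
  8:4183  9:3143  10:6170  11:5024  12:599  13:5194  14:9404  15:7733
  16:10448  17:6875  18:6553  19:4262  20:4292  21:3884  22:4986  23:7786
  24:3057  25:9563  26:7794  27:7395  28:10598  29:4835  30:946  31:7145
  32:2881  33:3063  34:7258  35:5791  36:7955  37:2982  38:10583  39:5039
  40:395  41:5745  42:10804  43:10927  44:2584  45:432  46:795  47:305
  48:6969  49:7498  50:2527  51:5654  52:3148  53:6102  54:1502  55:8477
  56:2553  57:3077  58:9291  59:4823  60:5556  61:34  62:1761  63:7178
  64:6879  65:8722  66:10338  67:8371  68:6218  69:8818  70:6809  71:9674
  72:4061  73:9249  74:9841  75:8460  76:7231  77:10605  78:293  79:462
  80:387  81:1407  82:9769  83:2769  84:9033  85:3885  86:2749  87:9305
  88:6856  89:4588  90:8752  91:9930  92:9473  93:9018  94:4089  95:2198
  96:7905  97:3662  98:1335  99:4078  100:4571  101:2313  102:6341  103:475
  104:4657  105:10037
Giant step factor: 8880^(-106) ≡ 2394 (mod 11117).
Scan 10622·2394^i mod 11117 for i = 0, 1, …:
  i=0: 10622   i=1: 4489   i=2: 7644   i=3: 1154
  i=4: 5660   i=5: 9534   i=6: 1195   i=7: 3761
  i=8: 10181   i=9: 4850     …   i=30: 4826
  i=31: 2881
Match at i=31, j=32: x = 31·106 + 32 = 3318.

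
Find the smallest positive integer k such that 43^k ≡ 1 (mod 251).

The order of 43 must divide p − 1 = 250 = 2 · 5^3.
Divisors: 1, 2, 5, 10, 25, 50, 125, 250.
Check each in increasing order: 43^1 ≡ 43;  43^2 ≡ 92;  43^5 ≡ 2;  43^10 ≡ 4;  43^25 ≡ 32;  43^50 ≡ 20;  43^125 ≡ 250;  43^250 ≡ 1.
Smallest exponent giving 1 is 250.

250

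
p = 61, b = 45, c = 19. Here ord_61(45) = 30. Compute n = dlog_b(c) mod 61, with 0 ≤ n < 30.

29

Successive powers of 45 modulo 61:
  45^0=1  45^1=45  45^2=12  45^3=52  45^4=22  45^5=14
  45^6=20  45^7=46  45^8=57  45^9=3  45^10=13  45^11=36
  45^12=34  45^13=5  45^14=42  45^15=60  45^16=16  45^17=49
  45^18=9  45^19=39  45^20=47  45^21=41  45^22=15  45^23=4
  45^24=58  45^25=48  45^26=25  45^27=27  45^28=56  45^29=19
So 45^29 ≡ 19 (mod 61), giving n = 29.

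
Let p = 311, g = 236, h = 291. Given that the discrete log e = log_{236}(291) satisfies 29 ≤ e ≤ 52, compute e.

Compute 236^29 mod 311 = 138, then multiply by 236 repeatedly:
  236^29=138  236^30=224  236^31=305  236^32=139  236^33=149
  236^34=21  236^35=291
Found 291 at exponent 35.

35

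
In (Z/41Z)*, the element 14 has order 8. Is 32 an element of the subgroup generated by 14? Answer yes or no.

yes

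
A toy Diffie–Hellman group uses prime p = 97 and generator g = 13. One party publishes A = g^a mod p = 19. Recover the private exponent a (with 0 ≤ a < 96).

Baby-step giant-step with m = ceil(sqrt(96)) = 10.
Baby table (13^j mod 97 for j=0..9):
  0:1  1:13  2:72  3:63  4:43  5:74  6:89  7:90
  8:6  9:78
Giant step factor: 13^(-10) ≡ 86 (mod 97).
Scan 19·86^i mod 97 for i = 0, 1, …:
  i=0: 19   i=1: 82   i=2: 68   i=3: 28
  i=4: 80   i=5: 90
Match at i=5, j=7: a = 5·10 + 7 = 57.

57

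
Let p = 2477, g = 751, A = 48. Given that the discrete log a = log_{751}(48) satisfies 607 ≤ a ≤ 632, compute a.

617

Compute 751^607 mod 2477 = 1775, then multiply by 751 repeatedly:
  751^607=1775  751^608=399  751^609=2409  751^610=949  751^611=1800
  751^612=1835  751^613=873  751^614=1695  751^615=2244  751^616=884
  751^617=48
Found 48 at exponent 617.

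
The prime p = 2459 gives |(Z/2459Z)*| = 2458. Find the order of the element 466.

The order of 466 must divide p − 1 = 2458 = 2 · 1229.
Divisors: 1, 2, 1229, 2458.
Check each in increasing order: 466^1 ≡ 466;  466^2 ≡ 764;  466^1229 ≡ 2458;  466^2458 ≡ 1.
Smallest exponent giving 1 is 2458.

2458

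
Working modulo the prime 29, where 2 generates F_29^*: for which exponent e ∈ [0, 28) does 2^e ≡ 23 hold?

20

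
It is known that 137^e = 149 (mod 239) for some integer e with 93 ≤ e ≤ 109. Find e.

101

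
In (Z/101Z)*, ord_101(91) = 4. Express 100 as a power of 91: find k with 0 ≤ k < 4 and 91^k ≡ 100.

2

Successive powers of 91 modulo 101:
  91^0=1  91^1=91  91^2=100
So 91^2 ≡ 100 (mod 101), giving k = 2.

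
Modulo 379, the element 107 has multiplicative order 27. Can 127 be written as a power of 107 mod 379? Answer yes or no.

127 ∈ ⟨107⟩ iff 127^27 ≡ 1 (mod 379), since |⟨107⟩| = 27.
127^27 mod 379 = 86.
Since 86 ≠ 1, 127 does not lie in the subgroup.

no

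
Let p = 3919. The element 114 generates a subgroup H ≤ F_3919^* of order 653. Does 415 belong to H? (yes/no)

415 ∈ ⟨114⟩ iff 415^653 ≡ 1 (mod 3919), since |⟨114⟩| = 653.
415^653 mod 3919 = 1169.
Since 1169 ≠ 1, 415 does not lie in the subgroup.

no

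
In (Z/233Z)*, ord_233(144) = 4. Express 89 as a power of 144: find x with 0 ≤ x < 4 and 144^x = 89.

3

Successive powers of 144 modulo 233:
  144^0=1  144^1=144  144^2=232  144^3=89
So 144^3 ≡ 89 (mod 233), giving x = 3.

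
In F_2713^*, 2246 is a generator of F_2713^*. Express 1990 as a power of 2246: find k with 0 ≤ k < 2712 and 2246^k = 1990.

2211

Baby-step giant-step with m = ceil(sqrt(2712)) = 53.
Baby table (2246^j mod 2713 for j=0..52):
  0:1  1:2246  2:1049  3:1170  4:1636  5:1054  6:1548  7:1455
  8:1478  9:1589  10:1299  11:1079  12:725  13:550  14:885  15:1794
  16:519  17:1797  18:1831  19:2231  20:2628  21:1713  22:364  23:931
  24:2016  25:2652  26:1357  27:1123  28:1881  29:585  30:818  31:527
  32:774  33:2084  34:739  35:2151  36:2006  37:1896  38:1719  39:275
  40:1799  41:897  42:1616  43:2255  44:2272  45:2472  46:1314  47:2213
  48:182  49:1822  50:1008  51:1326  52:2035
Giant step factor: 2246^(-53) ≡ 2225 (mod 2713).
Scan 1990·2225^i mod 2713 for i = 0, 1, …:
  i=0: 1990   i=1: 134   i=2: 2433   i=3: 990
  i=4: 2507   i=5: 147   i=6: 1515   i=7: 1329
  i=8: 2568   i=9: 222     …   i=40: 747
  i=41: 1719
Match at i=41, j=38: k = 41·53 + 38 = 2211.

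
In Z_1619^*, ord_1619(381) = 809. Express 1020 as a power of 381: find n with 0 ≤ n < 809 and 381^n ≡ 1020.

239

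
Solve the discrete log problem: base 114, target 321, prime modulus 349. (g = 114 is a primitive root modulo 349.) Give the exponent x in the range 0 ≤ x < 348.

Baby-step giant-step with m = ceil(sqrt(348)) = 19.
Baby table (114^j mod 349 for j=0..18):
  0:1  1:114  2:83  3:39  4:258  5:96  6:125  7:290
  8:254  9:338  10:142  11:134  12:269  13:303  14:340  15:21
  16:300  17:347  18:121
Giant step factor: 114^(-19) ≡ 267 (mod 349).
Scan 321·267^i mod 349 for i = 0, 1, …:
  i=0: 321   i=1: 202   i=2: 188   i=3: 289
  i=4: 34   i=5: 4   i=6: 21
Match at i=6, j=15: x = 6·19 + 15 = 129.

129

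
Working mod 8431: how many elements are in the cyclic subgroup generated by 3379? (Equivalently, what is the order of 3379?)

1405

The order of 3379 must divide p − 1 = 8430 = 2 · 3 · 5 · 281.
Divisors: 1, 2, 3, 5, 6, 10, 15, 30, 281, 562, 843, 1405, 1686, 2810, 4215, 8430.
Check each in increasing order: 3379^1 ≡ 3379;  3379^2 ≡ 2067;  3379^3 ≡ 3525;  3379^5 ≡ 1791;  3379^6 ≡ 6762;  3379^10 ≡ 3901;  3379^15 ≡ 5823;  3379^30 ≡ 6278;  3379^281 ≡ 4220;  3379^562 ≡ 2128;  3379^843 ≡ 1145;  3379^1405 ≡ 1.
Smallest exponent giving 1 is 1405.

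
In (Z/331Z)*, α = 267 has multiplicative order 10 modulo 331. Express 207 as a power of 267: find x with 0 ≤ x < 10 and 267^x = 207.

Successive powers of 267 modulo 331:
  267^0=1  267^1=267  267^2=124  267^3=8  267^4=150  267^5=330
  267^6=64  267^7=207
So 267^7 ≡ 207 (mod 331), giving x = 7.

7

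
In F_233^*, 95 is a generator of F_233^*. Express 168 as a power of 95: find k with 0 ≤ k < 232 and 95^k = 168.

3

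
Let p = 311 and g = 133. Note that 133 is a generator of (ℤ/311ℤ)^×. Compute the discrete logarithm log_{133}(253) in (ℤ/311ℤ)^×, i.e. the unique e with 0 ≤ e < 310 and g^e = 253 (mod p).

204

Baby-step giant-step with m = ceil(sqrt(310)) = 18.
Baby table (133^j mod 311 for j=0..17):
  0:1  1:133  2:273  3:233  4:200  5:165  6:175  7:261
  8:192  9:34  10:168  11:263  12:147  13:269  14:12  15:41
  16:166  17:308
Giant step factor: 133^(-18) ≡ 53 (mod 311).
Scan 253·53^i mod 311 for i = 0, 1, …:
  i=0: 253   i=1: 36   i=2: 42   i=3: 49
  i=4: 109   i=5: 179   i=6: 157   i=7: 235
  i=8: 15   i=9: 173   i=10: 150   i=11: 175
Match at i=11, j=6: e = 11·18 + 6 = 204.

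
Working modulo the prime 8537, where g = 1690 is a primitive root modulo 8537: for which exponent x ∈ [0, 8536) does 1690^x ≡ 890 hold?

Baby-step giant-step with m = ceil(sqrt(8536)) = 93.
Baby table (1690^j mod 8537 for j=0..92):
  0:1  1:1690  2:4742  3:6274  4:106  5:8400  6:7506  7:7695
  8:2699  9:2552  10:1695  11:4655  12:4373  13:5865  14:393  15:6821
  16:2540  17:7026  18:7510  19:5918  20:4593  21:2037  22:2119  23:4107
  24:249  25:2497  26:2652  27:8492  28:783  29:35  30:7928  31:3767
  32:6165  33:3710  34:3742  35:6600  36:4678  37:558  38:3950  39:8103
  40:722  41:7926  42:387  43:5218  44:8236  45:3530  46:6874  47:6740
  48:2242  49:7089  50:2999  51:5869  52:7153  53:178  54:2025  55:7450
  56:6962  57:1794  58:1225  59:4296  60:3790  61:2350  62:1795  63:2915
  64:501  65:1527  66:2456  67:1658  68:1884  69:8196  70:4226  71:5008
  72:3353  73:6539  74:4032  75:1554  76:5401  77:1637  78:542  79:2521
  80:527  81:2782  82:6230  83:2579  84:4640  85:4634  86:3031  87:190
  88:5231  89:4595  90:5417  91:3066  92:8118
Giant step factor: 1690^(-93) ≡ 500 (mod 8537).
Scan 890·500^i mod 8537 for i = 0, 1, …:
  i=0: 890   i=1: 1076   i=2: 169   i=3: 7667
  i=4: 387
Match at i=4, j=42: x = 4·93 + 42 = 414.

414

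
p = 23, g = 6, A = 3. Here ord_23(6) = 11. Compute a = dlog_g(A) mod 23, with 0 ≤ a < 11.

Successive powers of 6 modulo 23:
  6^0=1  6^1=6  6^2=13  6^3=9  6^4=8  6^5=2
  6^6=12  6^7=3
So 6^7 ≡ 3 (mod 23), giving a = 7.

7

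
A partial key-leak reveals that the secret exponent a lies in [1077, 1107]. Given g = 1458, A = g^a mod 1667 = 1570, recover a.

Compute 1458^1077 mod 1667 = 1352, then multiply by 1458 repeatedly:
  1458^1077=1352  1458^1078=822  1458^1079=1570
Found 1570 at exponent 1079.

1079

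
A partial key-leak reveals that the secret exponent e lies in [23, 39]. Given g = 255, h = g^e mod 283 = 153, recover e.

29

Compute 255^23 mod 283 = 198, then multiply by 255 repeatedly:
  255^23=198  255^24=116  255^25=148  255^26=101  255^27=2
  255^28=227  255^29=153
Found 153 at exponent 29.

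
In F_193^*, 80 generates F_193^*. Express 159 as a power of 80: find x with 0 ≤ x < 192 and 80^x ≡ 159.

25

Baby-step giant-step with m = ceil(sqrt(192)) = 14.
Baby table (80^j mod 193 for j=0..13):
  0:1  1:80  2:31  3:164  4:189  5:66  6:69  7:116
  8:16  9:122  10:110  11:115  12:129  13:91
Giant step factor: 80^(-14) ≡ 25 (mod 193).
Scan 159·25^i mod 193 for i = 0, 1, …:
  i=0: 159   i=1: 115
Match at i=1, j=11: x = 1·14 + 11 = 25.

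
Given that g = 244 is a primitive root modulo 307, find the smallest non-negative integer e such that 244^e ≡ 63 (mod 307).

154

Baby-step giant-step with m = ceil(sqrt(306)) = 18.
Baby table (244^j mod 307 for j=0..17):
  0:1  1:244  2:285  3:158  4:177  5:208  6:97  7:29
  8:15  9:283  10:284  11:221  12:199  13:50  14:227  15:128
  16:225  17:254
Giant step factor: 244^(-18) ≡ 105 (mod 307).
Scan 63·105^i mod 307 for i = 0, 1, …:
  i=0: 63   i=1: 168   i=2: 141   i=3: 69
  i=4: 184   i=5: 286   i=6: 251   i=7: 260
  i=8: 284
Match at i=8, j=10: e = 8·18 + 10 = 154.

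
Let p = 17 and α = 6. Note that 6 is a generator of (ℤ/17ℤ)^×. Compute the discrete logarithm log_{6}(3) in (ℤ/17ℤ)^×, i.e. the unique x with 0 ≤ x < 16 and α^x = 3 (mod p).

Successive powers of 6 modulo 17:
  6^0=1  6^1=6  6^2=2  6^3=12  6^4=4  6^5=7
  6^6=8  6^7=14  6^8=16  6^9=11  6^10=15  6^11=5
  6^12=13  6^13=10  6^14=9  6^15=3
So 6^15 ≡ 3 (mod 17), giving x = 15.

15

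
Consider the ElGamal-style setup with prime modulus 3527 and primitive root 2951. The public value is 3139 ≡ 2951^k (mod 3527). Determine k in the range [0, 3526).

Baby-step giant-step with m = ceil(sqrt(3526)) = 60.
Baby table (2951^j mod 3527 for j=0..59):
  0:1  1:2951  2:238  3:465  4:212  5:1333  6:1078  7:3351
  8:2620  9:436  10:2808  11:1485  12:1701  13:730  14:2760  15:917
  16:858  17:3099  18:3165  19:419  20:2019  21:966  22:850  23:653
  24:1261  25:226  26:323  27:883  28:2807  29:2061  30:1463  31:265
  32:2548  33:3111  34:3307  35:3275  36:545  37:3510  38:2738  39:3008
  40:2676  41:3450  42:2028  43:2836  44:2992  45:1311  46:3169  47:1642
  48:2971  49:2826  50:1698  51:2458  52:2046  53:3049  54:222  55:2627
  56:3458  57:947  58:1213  59:3185
Giant step factor: 2951^(-60) ≡ 156 (mod 3527).
Scan 3139·156^i mod 3527 for i = 0, 1, …:
  i=0: 3139   i=1: 2958   i=2: 2938   i=3: 3345
  i=4: 3351
Match at i=4, j=7: k = 4·60 + 7 = 247.

247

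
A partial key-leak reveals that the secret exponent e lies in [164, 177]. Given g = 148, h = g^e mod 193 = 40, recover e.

Compute 148^164 mod 193 = 4, then multiply by 148 repeatedly:
  148^164=4  148^165=13  148^166=187  148^167=77  148^168=9
  148^169=174  148^170=83  148^171=125  148^172=165  148^173=102
  148^174=42  148^175=40
Found 40 at exponent 175.

175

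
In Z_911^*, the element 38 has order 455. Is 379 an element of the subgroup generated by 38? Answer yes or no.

yes

379 ∈ ⟨38⟩ iff 379^455 ≡ 1 (mod 911), since |⟨38⟩| = 455.
379^455 mod 911 = 1.
Since 1 = 1, 379 lies in the subgroup.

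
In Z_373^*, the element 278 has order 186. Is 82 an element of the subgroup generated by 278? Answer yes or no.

82 ∈ ⟨278⟩ iff 82^186 ≡ 1 (mod 373), since |⟨278⟩| = 186.
82^186 mod 373 = 372.
Since 372 ≠ 1, 82 does not lie in the subgroup.

no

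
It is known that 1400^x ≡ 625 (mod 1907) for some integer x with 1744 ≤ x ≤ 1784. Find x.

1774

Compute 1400^1744 mod 1907 = 1872, then multiply by 1400 repeatedly:
  1400^1744=1872  1400^1745=582  1400^1746=511  1400^1747=275  1400^1748=1693
  1400^1749=1706  1400^1750=836  1400^1751=1409  1400^1752=762  1400^1753=787
  1400^1754=1461  1400^1755=1096  1400^1756=1172  1400^1757=780  1400^1758=1196
  1400^1759=54  1400^1760=1227  1400^1761=1500  1400^1762=393  1400^1763=984
  1400^1764=746  1400^1765=1271  1400^1766=169  1400^1767=132  1400^1768=1728
  1400^1769=1124  1400^1770=325  1400^1771=1134  1400^1772=976  1400^1773=988
  1400^1774=625
Found 625 at exponent 1774.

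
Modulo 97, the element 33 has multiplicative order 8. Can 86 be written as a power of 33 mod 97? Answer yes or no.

⟨33⟩ has order 8; its elements mod 97 are {1, 22, 33, 47, 50, 64, 75, 96}.
86 is not in this set.

no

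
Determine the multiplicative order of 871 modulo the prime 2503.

139

The order of 871 must divide p − 1 = 2502 = 2 · 3^2 · 139.
Divisors: 1, 2, 3, 6, 9, 18, 139, 278, 417, 834, 1251, 2502.
Check each in increasing order: 871^1 ≡ 871;  871^2 ≡ 232;  871^3 ≡ 1832;  871^6 ≡ 2204;  871^9 ≡ 389;  871^18 ≡ 1141;  871^139 ≡ 1.
Smallest exponent giving 1 is 139.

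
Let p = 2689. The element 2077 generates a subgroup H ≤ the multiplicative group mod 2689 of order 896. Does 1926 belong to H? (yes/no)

yes

1926 ∈ ⟨2077⟩ iff 1926^896 ≡ 1 (mod 2689), since |⟨2077⟩| = 896.
1926^896 mod 2689 = 1.
Since 1 = 1, 1926 lies in the subgroup.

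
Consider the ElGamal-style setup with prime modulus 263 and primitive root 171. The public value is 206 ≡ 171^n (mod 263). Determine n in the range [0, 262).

106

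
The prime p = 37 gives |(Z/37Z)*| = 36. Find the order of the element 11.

The order of 11 must divide p − 1 = 36 = 2^2 · 3^2.
Divisors: 1, 2, 3, 4, 6, 9, 12, 18, 36.
Check each in increasing order: 11^1 ≡ 11;  11^2 ≡ 10;  11^3 ≡ 36;  11^4 ≡ 26;  11^6 ≡ 1.
Smallest exponent giving 1 is 6.

6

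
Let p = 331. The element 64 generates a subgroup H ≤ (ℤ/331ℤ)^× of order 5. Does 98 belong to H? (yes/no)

⟨64⟩ has order 5; its elements mod 331 are {1, 64, 124, 150, 323}.
98 is not in this set.

no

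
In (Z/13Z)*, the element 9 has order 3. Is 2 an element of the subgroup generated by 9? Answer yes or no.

no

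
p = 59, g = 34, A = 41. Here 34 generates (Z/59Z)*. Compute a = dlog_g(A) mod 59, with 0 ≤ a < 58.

Successive powers of 34 modulo 59:
  34^0=1  34^1=34  34^2=35  34^3=10  34^4=45  34^5=55
  34^6=41
So 34^6 ≡ 41 (mod 59), giving a = 6.

6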